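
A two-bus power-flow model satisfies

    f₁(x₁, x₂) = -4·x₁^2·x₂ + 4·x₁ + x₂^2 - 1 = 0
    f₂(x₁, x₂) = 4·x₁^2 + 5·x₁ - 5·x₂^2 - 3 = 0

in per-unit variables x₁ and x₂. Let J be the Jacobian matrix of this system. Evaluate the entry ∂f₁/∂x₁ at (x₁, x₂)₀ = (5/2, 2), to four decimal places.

-36.0000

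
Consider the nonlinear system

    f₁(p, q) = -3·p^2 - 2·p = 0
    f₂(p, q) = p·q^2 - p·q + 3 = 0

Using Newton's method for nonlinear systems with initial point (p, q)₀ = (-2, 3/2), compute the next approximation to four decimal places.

(-1.2000, 2.0250)

At (-2, 3/2): F = (-8.0000, 1.5000).
Jacobian J = [[-6·p - 2, 0], [q^2 - q, 2·p·q - p]].
At the point, J = [[10.0000, 0.0000], [0.7500, -4.0000]] (det J = -40.0000).
Solving J·Δ = −F gives Δ = (0.8000, 0.5250).
Then the next iterate is (p, q)₁ = (-1.2000, 2.0250).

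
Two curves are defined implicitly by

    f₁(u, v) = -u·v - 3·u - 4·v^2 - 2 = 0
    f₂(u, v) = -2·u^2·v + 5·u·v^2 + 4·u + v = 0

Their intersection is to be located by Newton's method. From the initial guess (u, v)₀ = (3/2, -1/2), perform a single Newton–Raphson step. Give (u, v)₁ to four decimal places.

At (3/2, -1/2): F = (-6.7500, 9.6250).
Jacobian J = [[-v - 3, -u - 8·v], [-4·u·v + 5·v^2 + 4, -2·u^2 + 10·u·v + 1]].
At the point, J = [[-2.5000, 2.5000], [8.2500, -11.0000]] (det J = 6.8750).
Solving J·Δ = −F gives Δ = (-7.3000, -4.6000).
Then the next iterate is (u, v)₁ = (-5.8000, -5.1000).

(-5.8000, -5.1000)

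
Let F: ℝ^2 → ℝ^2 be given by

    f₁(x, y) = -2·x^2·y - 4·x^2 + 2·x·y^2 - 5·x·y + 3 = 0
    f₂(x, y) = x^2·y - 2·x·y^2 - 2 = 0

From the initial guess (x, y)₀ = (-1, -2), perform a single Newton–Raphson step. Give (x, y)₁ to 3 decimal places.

(-0.256, -1.854)

At (-1, -2): F = (-15.000, 4.000).
Jacobian J = [[-4·x·y - 8·x + 2·y^2 - 5·y, -2·x^2 + 4·x·y - 5·x], [2·x·y - 2·y^2, x^2 - 4·x·y]].
At the point, J = [[18.000, 11.000], [-4.000, -7.000]] (det J = -82.000).
Solving J·Δ = −F gives Δ = (0.744, 0.146).
Then the next iterate is (x, y)₁ = (-0.256, -1.854).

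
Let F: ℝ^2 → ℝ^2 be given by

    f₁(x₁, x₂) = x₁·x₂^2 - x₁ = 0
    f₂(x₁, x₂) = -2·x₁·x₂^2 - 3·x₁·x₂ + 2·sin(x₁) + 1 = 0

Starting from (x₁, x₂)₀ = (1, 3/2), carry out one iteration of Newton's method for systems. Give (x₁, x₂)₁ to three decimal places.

(0.384, 1.340)

At (1, 3/2): F = (1.250, -6.31706).
Jacobian J = [[x₂^2 - 1, 2·x₁·x₂], [-2·x₂^2 - 3·x₂ + 2·cos(x₁), -4·x₁·x₂ - 3·x₁]].
At the point, J = [[1.250, 3.000], [-7.91940, -9.000]] (det J = 12.50819).
Solving J·Δ = −F gives Δ = (-0.616, -0.160).
Then the next iterate is (x₁, x₂)₁ = (0.384, 1.340).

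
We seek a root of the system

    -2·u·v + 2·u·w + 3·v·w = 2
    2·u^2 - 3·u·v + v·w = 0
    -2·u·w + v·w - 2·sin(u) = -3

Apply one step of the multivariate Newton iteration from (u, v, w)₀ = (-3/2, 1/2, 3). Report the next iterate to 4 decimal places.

(-0.8450, 0.2598, -0.0719)

At (-3/2, 1/2, 3): F = (-5.0000, 8.2500, 15.494990).
Jacobian J = [[-2·v + 2·w, -2·u + 3·w, 2·u + 3·v], [4·u - 3·v, -3·u + w, v], [-2·w - 2·cos(u), w, -2·u + v]].
At the point, J = [[5.0000, 12.0000, -1.5000], [-7.5000, 7.5000, 0.5000], [-6.141474, 3.0000, 3.5000]] (det J = 366.559567).
Solving J·Δ = −F gives Δ = (0.6550, -0.2402, -3.0719).
Then the next iterate is (u, v, w)₁ = (-0.8450, 0.2598, -0.0719).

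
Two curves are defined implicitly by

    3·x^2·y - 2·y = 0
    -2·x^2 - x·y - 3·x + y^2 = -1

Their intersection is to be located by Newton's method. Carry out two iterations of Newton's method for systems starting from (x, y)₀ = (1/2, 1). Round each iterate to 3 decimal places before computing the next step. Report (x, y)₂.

(-0.596, -0.630)

At (1/2, 1): F = (-1.250, -0.500).
Jacobian J = [[6·x·y, 3·x^2 - 2], [-4·x - y - 3, -x + 2·y]].
At the point, J = [[3.000, -1.250], [-6.000, 1.500]] (det J = -3.000).
Solving J·Δ = −F gives Δ = (-0.833, -3.000).
Then the next iterate is (x, y)₁ = (-0.333, -2.000).
Round to (-0.333, -2.000) and repeat: F = (3.33467, 5.11122), J = [[3.996, -1.66733], [0.332, -3.667]].
Δ = (-0.263, 1.370), so (x, y)₂ = (-0.596, -0.630).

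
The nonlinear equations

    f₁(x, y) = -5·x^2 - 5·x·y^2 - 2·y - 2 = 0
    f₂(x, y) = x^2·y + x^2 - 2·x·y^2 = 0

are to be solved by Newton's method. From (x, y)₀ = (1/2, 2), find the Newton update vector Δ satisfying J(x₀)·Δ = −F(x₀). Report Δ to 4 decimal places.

(-0.7611, 0.1481)

At (1/2, 2): F = (-17.2500, -3.2500).
Jacobian J = [[-10·x - 5·y^2, -10·x·y - 2], [2·x·y + 2·x - 2·y^2, x^2 - 4·x·y]].
At the point, J = [[-25.0000, -12.0000], [-5.0000, -3.7500]] (det J = 33.7500).
Solving J·Δ = −F gives Δ = (-0.7611, 0.1481).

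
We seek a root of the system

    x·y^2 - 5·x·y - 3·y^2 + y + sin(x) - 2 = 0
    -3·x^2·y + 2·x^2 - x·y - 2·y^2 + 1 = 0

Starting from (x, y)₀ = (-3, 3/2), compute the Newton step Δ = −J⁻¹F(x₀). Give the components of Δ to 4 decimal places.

At (-3, 3/2): F = (8.358880, -21.5000).
Jacobian J = [[y^2 - 5·y + cos(x), 2·x·y - 5·x - 6·y + 1], [-6·x·y + 4·x - y, -3·x^2 - x - 4·y]].
At the point, J = [[-6.239992, -2.0000], [13.5000, -30.0000]] (det J = 214.199775).
Solving J·Δ = −F gives Δ = (1.3715, -0.0995).

(1.3715, -0.0995)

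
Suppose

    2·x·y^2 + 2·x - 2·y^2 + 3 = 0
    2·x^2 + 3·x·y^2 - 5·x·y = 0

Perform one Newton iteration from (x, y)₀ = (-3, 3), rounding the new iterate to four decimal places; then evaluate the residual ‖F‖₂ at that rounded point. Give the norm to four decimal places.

At (-3, 3): F = (-75.0000, -18.0000).
Jacobian J = [[2·y^2 + 2, 4·x·y - 4·y], [4·x + 3·y^2 - 5·y, 6·x·y - 5·x]].
At the point, J = [[20.0000, -48.0000], [0.0000, -39.0000]] (det J = -780.0000).
Solving J·Δ = −F gives Δ = (2.6423, -0.4615).
Then the next iterate is (x, y)₁ = (-0.3577, 2.5385).
Re-evaluating at (-0.3577, 2.5385): F = (-15.213389, -2.119032), so ‖F‖₂ = 15.3603.

15.3603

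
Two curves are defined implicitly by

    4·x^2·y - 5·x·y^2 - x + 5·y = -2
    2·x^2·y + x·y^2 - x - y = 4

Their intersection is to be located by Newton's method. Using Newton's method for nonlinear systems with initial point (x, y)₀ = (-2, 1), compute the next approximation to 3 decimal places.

(-1.931, 0.183)

At (-2, 1): F = (35.000, 3.000).
Jacobian J = [[8·x·y - 5·y^2 - 1, 4·x^2 - 10·x·y + 5], [4·x·y + y^2 - 1, 2·x^2 + 2·x·y - 1]].
At the point, J = [[-22.000, 41.000], [-8.000, 3.000]] (det J = 262.000).
Solving J·Δ = −F gives Δ = (0.069, -0.817).
Then the next iterate is (x, y)₁ = (-1.931, 0.183).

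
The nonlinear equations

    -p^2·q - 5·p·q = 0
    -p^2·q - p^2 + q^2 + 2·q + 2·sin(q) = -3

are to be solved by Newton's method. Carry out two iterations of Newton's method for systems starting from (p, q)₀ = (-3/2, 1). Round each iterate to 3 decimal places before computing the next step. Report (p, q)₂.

(-1.747, 0.001)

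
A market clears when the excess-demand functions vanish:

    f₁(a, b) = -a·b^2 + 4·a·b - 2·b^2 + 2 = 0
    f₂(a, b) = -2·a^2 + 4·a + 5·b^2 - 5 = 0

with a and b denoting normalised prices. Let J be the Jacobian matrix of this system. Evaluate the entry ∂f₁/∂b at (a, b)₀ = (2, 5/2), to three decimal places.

∂f₁/∂b = -2·a·b + 4·a - 4·b.
At (2, 5/2) this is -12.000.

-12.000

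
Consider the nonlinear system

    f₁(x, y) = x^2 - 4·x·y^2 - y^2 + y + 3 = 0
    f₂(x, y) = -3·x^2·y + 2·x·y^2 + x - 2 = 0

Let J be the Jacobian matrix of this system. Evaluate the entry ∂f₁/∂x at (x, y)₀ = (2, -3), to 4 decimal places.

∂f₁/∂x = 2·x - 4·y^2.
At (2, -3) this is -32.0000.

-32.0000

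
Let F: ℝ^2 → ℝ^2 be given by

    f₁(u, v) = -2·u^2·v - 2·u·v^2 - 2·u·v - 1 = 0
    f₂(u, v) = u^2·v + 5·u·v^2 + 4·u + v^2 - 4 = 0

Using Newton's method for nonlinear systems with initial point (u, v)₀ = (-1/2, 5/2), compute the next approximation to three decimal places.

At (-1/2, 5/2): F = (6.500, -14.750).
Jacobian J = [[-4·u·v - 2·v^2 - 2·v, -2·u^2 - 4·u·v - 2·u], [2·u·v + 5·v^2 + 4, u^2 + 10·u·v + 2·v]].
At the point, J = [[-12.500, 5.500], [32.750, -7.250]] (det J = -89.500).
Solving J·Δ = −F gives Δ = (0.380, -0.318).
Then the next iterate is (u, v)₁ = (-0.120, 2.182).

(-0.120, 2.182)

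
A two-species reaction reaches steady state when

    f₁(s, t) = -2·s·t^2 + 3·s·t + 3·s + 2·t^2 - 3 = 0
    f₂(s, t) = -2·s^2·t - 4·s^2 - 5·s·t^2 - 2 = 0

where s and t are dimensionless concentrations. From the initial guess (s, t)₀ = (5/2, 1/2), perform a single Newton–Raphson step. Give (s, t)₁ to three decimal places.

(3.814, -2.334)

At (5/2, 1/2): F = (7.500, -36.375).
Jacobian J = [[-2·t^2 + 3·t + 3, -4·s·t + 3·s + 4·t], [-4·s·t - 8·s - 5·t^2, -2·s^2 - 10·s·t]].
At the point, J = [[4.000, 4.500], [-26.250, -25.000]] (det J = 18.125).
Solving J·Δ = −F gives Δ = (1.314, -2.834).
Then the next iterate is (s, t)₁ = (3.814, -2.334).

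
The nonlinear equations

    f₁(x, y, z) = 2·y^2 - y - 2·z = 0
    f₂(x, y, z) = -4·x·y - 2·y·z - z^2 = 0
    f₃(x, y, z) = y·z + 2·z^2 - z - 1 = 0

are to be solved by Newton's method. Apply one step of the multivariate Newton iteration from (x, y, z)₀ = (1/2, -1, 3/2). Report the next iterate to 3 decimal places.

(-0.151, -0.941, 1.353)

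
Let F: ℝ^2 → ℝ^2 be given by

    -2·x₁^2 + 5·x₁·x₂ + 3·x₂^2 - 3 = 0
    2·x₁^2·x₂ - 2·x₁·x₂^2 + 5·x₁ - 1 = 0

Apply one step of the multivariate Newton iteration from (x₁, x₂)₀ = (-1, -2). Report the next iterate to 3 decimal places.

(0.124, -1.397)

At (-1, -2): F = (17.000, -2.000).
Jacobian J = [[-4·x₁ + 5·x₂, 5·x₁ + 6·x₂], [4·x₁·x₂ - 2·x₂^2 + 5, 2·x₁^2 - 4·x₁·x₂]].
At the point, J = [[-6.000, -17.000], [5.000, -6.000]] (det J = 121.000).
Solving J·Δ = −F gives Δ = (1.124, 0.603).
Then the next iterate is (x₁, x₂)₁ = (0.124, -1.397).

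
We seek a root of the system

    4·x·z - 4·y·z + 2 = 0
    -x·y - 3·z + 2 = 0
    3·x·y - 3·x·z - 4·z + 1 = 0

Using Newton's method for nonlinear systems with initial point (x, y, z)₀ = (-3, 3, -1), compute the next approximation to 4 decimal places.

(-6.1778, -4.4778, -0.6333)

At (-3, 3, -1): F = (26.0000, 14.0000, -31.0000).
Jacobian J = [[4·z, -4·z, 4·x - 4·y], [-y, -x, -3], [3·y - 3·z, 3·x, -3·x - 4]].
At the point, J = [[-4.0000, 4.0000, -24.0000], [-3.0000, 3.0000, -3.0000], [12.0000, -9.0000, 5.0000]] (det J = 180.0000).
Solving J·Δ = −F gives Δ = (-3.1778, -7.4778, 0.3667).
Then the next iterate is (x, y, z)₁ = (-6.1778, -4.4778, -0.6333).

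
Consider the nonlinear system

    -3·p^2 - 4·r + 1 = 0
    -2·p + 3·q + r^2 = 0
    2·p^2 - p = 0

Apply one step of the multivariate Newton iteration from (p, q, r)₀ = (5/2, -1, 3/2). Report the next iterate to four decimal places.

At (5/2, -1, 3/2): F = (-23.7500, -5.7500, 10.0000).
Jacobian J = [[-6·p, 0, -4], [-2, 3, 2·r], [4·p - 1, 0, 0]].
At the point, J = [[-15.0000, 0.0000, -4.0000], [-2.0000, 3.0000, 3.0000], [9.0000, 0.0000, 0.0000]] (det J = 108.0000).
Solving J·Δ = −F gives Δ = (-1.1111, 2.9468, -1.7708).
Then the next iterate is (p, q, r)₁ = (1.3889, 1.9468, -0.2708).

(1.3889, 1.9468, -0.2708)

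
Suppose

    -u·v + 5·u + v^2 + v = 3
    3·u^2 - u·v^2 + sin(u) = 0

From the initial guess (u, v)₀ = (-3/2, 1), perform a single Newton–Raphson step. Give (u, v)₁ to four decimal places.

(-0.5537, 1.7144)

At (-3/2, 1): F = (-7.0000, 7.252505).
Jacobian J = [[-v + 5, -u + 2·v + 1], [6·u - v^2 + cos(u), -2·u·v]].
At the point, J = [[4.0000, 4.5000], [-9.929263, 3.0000]] (det J = 56.681683).
Solving J·Δ = −F gives Δ = (0.9463, 0.7144).
Then the next iterate is (u, v)₁ = (-0.5537, 1.7144).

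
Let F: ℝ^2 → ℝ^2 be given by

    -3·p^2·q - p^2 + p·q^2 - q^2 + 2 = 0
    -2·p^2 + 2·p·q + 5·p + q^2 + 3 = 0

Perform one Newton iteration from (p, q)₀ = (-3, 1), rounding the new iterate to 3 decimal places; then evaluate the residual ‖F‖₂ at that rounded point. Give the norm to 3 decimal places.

9.466

At (-3, 1): F = (-38.000, -35.000).
Jacobian J = [[-6·p·q - 2·p + q^2, -3·p^2 + 2·p·q - 2·q], [-4·p + 2·q + 5, 2·p + 2·q]].
At the point, J = [[25.000, -35.000], [19.000, -4.000]] (det J = 565.000).
Solving J·Δ = −F gives Δ = (1.899, 0.271).
Then the next iterate is (p, q)₁ = (-1.101, 1.271).
Re-evaluating at (-1.101, 1.271): F = (-7.22836, -6.11270), so ‖F‖₂ = 9.466.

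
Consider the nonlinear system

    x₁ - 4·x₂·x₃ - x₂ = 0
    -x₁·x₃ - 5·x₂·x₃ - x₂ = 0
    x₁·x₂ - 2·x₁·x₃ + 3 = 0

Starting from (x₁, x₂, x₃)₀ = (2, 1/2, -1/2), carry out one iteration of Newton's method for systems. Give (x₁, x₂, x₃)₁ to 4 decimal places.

(4.0000, -9.3333, -3.1667)

At (2, 1/2, -1/2): F = (2.5000, 1.7500, 6.0000).
Jacobian J = [[1, -4·x₃ - 1, -4·x₂], [-x₃, -5·x₃ - 1, -x₁ - 5·x₂], [x₂ - 2·x₃, x₁, -2·x₁]].
At the point, J = [[1.0000, 1.0000, -2.0000], [0.5000, 1.5000, -4.5000], [1.5000, 2.0000, -4.0000]] (det J = 0.7500).
Solving J·Δ = −F gives Δ = (2.0000, -9.8333, -2.6667).
Then the next iterate is (x₁, x₂, x₃)₁ = (4.0000, -9.3333, -3.1667).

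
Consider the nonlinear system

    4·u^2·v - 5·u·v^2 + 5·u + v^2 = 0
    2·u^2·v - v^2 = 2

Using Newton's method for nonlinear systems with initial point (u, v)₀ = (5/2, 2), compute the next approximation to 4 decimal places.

(1.6474, 1.7708)

At (5/2, 2): F = (16.5000, 19.0000).
Jacobian J = [[8·u·v - 5·v^2 + 5, 4·u^2 - 10·u·v + 2·v], [4·u·v, 2·u^2 - 2·v]].
At the point, J = [[25.0000, -21.0000], [20.0000, 8.5000]] (det J = 632.5000).
Solving J·Δ = −F gives Δ = (-0.8526, -0.2292).
Then the next iterate is (u, v)₁ = (1.6474, 1.7708).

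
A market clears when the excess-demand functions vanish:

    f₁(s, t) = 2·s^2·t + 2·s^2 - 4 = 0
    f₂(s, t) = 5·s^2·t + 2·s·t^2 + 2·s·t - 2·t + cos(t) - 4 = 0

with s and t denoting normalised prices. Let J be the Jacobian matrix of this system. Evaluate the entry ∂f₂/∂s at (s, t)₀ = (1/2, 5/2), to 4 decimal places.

30.0000

∂f₂/∂s = 10·s·t + 2·t^2 + 2·t.
At (1/2, 5/2) this is 30.0000.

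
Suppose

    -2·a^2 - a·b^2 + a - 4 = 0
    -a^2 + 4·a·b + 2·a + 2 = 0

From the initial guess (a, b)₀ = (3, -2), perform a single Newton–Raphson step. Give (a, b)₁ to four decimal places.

At (3, -2): F = (-31.0000, -25.0000).
Jacobian J = [[-4·a - b^2 + 1, -2·a·b], [-2·a + 4·b + 2, 4·a]].
At the point, J = [[-15.0000, 12.0000], [-12.0000, 12.0000]] (det J = -36.0000).
Solving J·Δ = −F gives Δ = (-2.0000, 0.0833).
Then the next iterate is (a, b)₁ = (1.0000, -1.9167).

(1.0000, -1.9167)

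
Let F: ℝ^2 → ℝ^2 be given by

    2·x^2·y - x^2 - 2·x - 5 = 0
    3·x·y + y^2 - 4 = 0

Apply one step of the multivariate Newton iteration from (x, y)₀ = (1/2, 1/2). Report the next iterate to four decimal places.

At (1/2, 1/2): F = (-6.0000, -3.0000).
Jacobian J = [[4·x·y - 2·x - 2, 2·x^2], [3·y, 3·x + 2·y]].
At the point, J = [[-2.0000, 0.5000], [1.5000, 2.5000]] (det J = -5.7500).
Solving J·Δ = −F gives Δ = (-2.3478, 2.6087).
Then the next iterate is (x, y)₁ = (-1.8478, 3.1087).

(-1.8478, 3.1087)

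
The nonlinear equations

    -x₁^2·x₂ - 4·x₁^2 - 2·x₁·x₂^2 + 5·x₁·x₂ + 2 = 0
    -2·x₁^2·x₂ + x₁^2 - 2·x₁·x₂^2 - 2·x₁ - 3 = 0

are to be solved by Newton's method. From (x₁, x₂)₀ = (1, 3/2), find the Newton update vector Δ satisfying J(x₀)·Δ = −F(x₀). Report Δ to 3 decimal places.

(0.442, -2.017)

At (1, 3/2): F = (-0.500, -11.500).
Jacobian J = [[-2·x₁·x₂ - 8·x₁ - 2·x₂^2 + 5·x₂, -x₁^2 - 4·x₁·x₂ + 5·x₁], [-4·x₁·x₂ + 2·x₁ - 2·x₂^2 - 2, -2·x₁^2 - 4·x₁·x₂]].
At the point, J = [[-8.000, -2.000], [-10.500, -8.000]] (det J = 43.000).
Solving J·Δ = −F gives Δ = (0.442, -2.017).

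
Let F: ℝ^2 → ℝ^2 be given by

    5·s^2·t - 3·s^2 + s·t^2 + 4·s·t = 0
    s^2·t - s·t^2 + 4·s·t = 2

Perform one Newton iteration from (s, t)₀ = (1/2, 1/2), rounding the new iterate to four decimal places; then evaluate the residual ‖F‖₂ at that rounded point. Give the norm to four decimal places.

11.9348

At (1/2, 1/2): F = (1.0000, -1.0000).
Jacobian J = [[10·s·t - 6·s + t^2 + 4·t, 5·s^2 + 2·s·t + 4·s], [2·s·t - t^2 + 4·t, s^2 - 2·s·t + 4·s]].
At the point, J = [[1.7500, 3.7500], [2.2500, 1.7500]] (det J = -5.3750).
Solving J·Δ = −F gives Δ = (1.0233, -0.7442).
Then the next iterate is (s, t)₁ = (1.5233, -0.2442).
Re-evaluating at (1.5233, -0.2442): F = (-11.191709, -4.145452), so ‖F‖₂ = 11.9348.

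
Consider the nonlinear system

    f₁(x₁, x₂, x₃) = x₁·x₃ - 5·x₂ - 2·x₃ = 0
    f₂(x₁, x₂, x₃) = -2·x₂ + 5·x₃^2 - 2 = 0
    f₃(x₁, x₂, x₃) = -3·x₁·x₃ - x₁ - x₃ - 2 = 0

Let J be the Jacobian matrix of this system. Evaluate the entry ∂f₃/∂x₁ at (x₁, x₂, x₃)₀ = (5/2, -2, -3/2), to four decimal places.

3.5000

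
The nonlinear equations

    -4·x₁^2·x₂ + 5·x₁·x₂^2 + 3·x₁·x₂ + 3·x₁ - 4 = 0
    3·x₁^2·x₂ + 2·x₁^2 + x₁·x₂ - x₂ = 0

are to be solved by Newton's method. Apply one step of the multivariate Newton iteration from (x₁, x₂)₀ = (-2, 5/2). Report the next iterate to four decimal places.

At (-2, 5/2): F = (-127.5000, 30.5000).
Jacobian J = [[-8·x₁·x₂ + 5·x₂^2 + 3·x₂ + 3, -4·x₁^2 + 10·x₁·x₂ + 3·x₁], [6·x₁·x₂ + 4·x₁ + x₂, 3·x₁^2 + x₁ - 1]].
At the point, J = [[81.7500, -72.0000], [-35.5000, 9.0000]] (det J = -1820.2500).
Solving J·Δ = −F gives Δ = (0.5760, -1.1168).
Then the next iterate is (x₁, x₂)₁ = (-1.4240, 1.3832).

(-1.4240, 1.3832)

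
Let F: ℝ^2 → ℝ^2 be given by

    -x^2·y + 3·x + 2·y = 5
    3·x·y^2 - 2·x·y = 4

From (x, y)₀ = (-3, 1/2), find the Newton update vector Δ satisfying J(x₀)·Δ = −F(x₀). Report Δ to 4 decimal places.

(1.5063, -1.2089)

At (-3, 1/2): F = (-17.5000, -3.2500).
Jacobian J = [[-2·x·y + 3, -x^2 + 2], [3·y^2 - 2·y, 6·x·y - 2·x]].
At the point, J = [[6.0000, -7.0000], [-0.2500, -3.0000]] (det J = -19.7500).
Solving J·Δ = −F gives Δ = (1.5063, -1.2089).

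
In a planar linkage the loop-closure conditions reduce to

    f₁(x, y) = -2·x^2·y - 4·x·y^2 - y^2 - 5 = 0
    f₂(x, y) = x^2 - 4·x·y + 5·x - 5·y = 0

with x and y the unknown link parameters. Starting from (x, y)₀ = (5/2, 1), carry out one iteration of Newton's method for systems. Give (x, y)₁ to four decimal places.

At (5/2, 1): F = (-28.5000, 3.7500).
Jacobian J = [[-4·x·y - 4·y^2, -2·x^2 - 8·x·y - 2·y], [2·x - 4·y + 5, -4·x - 5]].
At the point, J = [[-14.0000, -34.5000], [6.0000, -15.0000]] (det J = 417.0000).
Solving J·Δ = −F gives Δ = (-1.3354, -0.2842).
Then the next iterate is (x, y)₁ = (1.1646, 0.7158).

(1.1646, 0.7158)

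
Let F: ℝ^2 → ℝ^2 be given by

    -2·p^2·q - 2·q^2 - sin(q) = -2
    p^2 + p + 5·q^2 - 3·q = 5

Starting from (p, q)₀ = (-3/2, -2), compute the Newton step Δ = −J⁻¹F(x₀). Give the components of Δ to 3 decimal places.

At (-3/2, -2): F = (3.90930, 21.750).
Jacobian J = [[-4·p·q, -2·p^2 - 4·q - cos(q)], [2·p + 1, 10·q - 3]].
At the point, J = [[-12.000, 3.91615], [-2.000, -23.000]] (det J = 283.83229).
Solving J·Δ = −F gives Δ = (0.617, 0.892).

(0.617, 0.892)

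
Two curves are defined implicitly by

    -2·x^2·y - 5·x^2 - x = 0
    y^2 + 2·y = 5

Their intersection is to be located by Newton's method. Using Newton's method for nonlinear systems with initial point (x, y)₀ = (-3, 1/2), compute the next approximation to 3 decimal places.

At (-3, 1/2): F = (-51.000, -3.750).
Jacobian J = [[-4·x·y - 10·x - 1, -2·x^2], [0, 2·y + 2]].
At the point, J = [[35.000, -18.000], [0.000, 3.000]] (det J = 105.000).
Solving J·Δ = −F gives Δ = (2.100, 1.250).
Then the next iterate is (x, y)₁ = (-0.900, 1.750).

(-0.900, 1.750)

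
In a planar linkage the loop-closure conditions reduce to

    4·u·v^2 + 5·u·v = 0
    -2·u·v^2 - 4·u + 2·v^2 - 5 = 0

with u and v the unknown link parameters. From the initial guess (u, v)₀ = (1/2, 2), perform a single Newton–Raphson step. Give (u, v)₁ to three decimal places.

(0.137, 1.661)

At (1/2, 2): F = (13.000, -3.000).
Jacobian J = [[4·v^2 + 5·v, 8·u·v + 5·u], [-2·v^2 - 4, -4·u·v + 4·v]].
At the point, J = [[26.000, 10.500], [-12.000, 4.000]] (det J = 230.000).
Solving J·Δ = −F gives Δ = (-0.363, -0.339).
Then the next iterate is (u, v)₁ = (0.137, 1.661).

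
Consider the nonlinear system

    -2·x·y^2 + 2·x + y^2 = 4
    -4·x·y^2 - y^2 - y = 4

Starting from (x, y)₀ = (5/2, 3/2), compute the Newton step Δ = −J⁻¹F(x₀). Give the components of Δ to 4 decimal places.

(-3.9565, 0.1576)

At (5/2, 3/2): F = (-8.0000, -30.2500).
Jacobian J = [[-2·y^2 + 2, -4·x·y + 2·y], [-4·y^2, -8·x·y - 2·y - 1]].
At the point, J = [[-2.5000, -12.0000], [-9.0000, -34.0000]] (det J = -23.0000).
Solving J·Δ = −F gives Δ = (-3.9565, 0.1576).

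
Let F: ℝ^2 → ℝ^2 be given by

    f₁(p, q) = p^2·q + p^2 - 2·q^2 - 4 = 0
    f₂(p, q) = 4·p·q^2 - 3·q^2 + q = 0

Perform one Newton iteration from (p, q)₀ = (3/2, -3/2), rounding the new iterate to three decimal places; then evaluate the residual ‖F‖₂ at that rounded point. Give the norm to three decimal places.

0.925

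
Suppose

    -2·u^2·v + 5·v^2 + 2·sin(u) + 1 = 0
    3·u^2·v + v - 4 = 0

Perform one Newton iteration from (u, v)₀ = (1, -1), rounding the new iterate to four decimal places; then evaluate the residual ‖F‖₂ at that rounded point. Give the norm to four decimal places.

At (1, -1): F = (9.682942, -8.0000).
Jacobian J = [[-4·u·v + 2·cos(u), -2·u^2 + 10·v], [6·u·v, 3·u^2 + 1]].
At the point, J = [[5.080605, -12.0000], [-6.0000, 4.0000]] (det J = -51.677582).
Solving J·Δ = −F gives Δ = (-1.1082, 0.3377).
Then the next iterate is (u, v)₁ = (-0.1082, -0.6623).
Re-evaluating at (-0.1082, -0.6623): F = (2.992736, -4.685561), so ‖F‖₂ = 5.5598.

5.5598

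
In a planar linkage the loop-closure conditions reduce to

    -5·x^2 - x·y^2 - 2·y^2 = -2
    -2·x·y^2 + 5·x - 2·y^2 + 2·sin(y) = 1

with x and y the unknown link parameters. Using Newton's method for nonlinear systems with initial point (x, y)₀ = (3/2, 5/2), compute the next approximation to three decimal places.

(0.542, 1.885)

At (3/2, 5/2): F = (-31.125, -23.55306).
Jacobian J = [[-10·x - y^2, -2·x·y - 4·y], [-2·y^2 + 5, -4·x·y - 4·y + 2·cos(y)]].
At the point, J = [[-21.250, -17.500], [-7.500, -26.60229]] (det J = 434.04860).
Solving J·Δ = −F gives Δ = (-0.958, -0.615).
Then the next iterate is (x, y)₁ = (0.542, 1.885).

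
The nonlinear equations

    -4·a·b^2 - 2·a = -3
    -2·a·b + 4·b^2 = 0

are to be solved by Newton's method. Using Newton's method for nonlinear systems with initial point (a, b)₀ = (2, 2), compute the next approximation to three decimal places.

At (2, 2): F = (-33.000, 8.000).
Jacobian J = [[-4·b^2 - 2, -8·a·b], [-2·b, -2·a + 8·b]].
At the point, J = [[-18.000, -32.000], [-4.000, 12.000]] (det J = -344.000).
Solving J·Δ = −F gives Δ = (-0.407, -0.802).
Then the next iterate is (a, b)₁ = (1.593, 1.198).

(1.593, 1.198)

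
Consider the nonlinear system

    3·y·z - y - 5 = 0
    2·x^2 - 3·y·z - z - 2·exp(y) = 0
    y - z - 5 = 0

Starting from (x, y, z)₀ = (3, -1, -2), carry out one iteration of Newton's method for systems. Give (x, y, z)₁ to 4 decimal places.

(1.7138, 0.4000, -4.6000)

At (3, -1, -2): F = (2.0000, 13.264241, -4.0000).
Jacobian J = [[0, 3·z - 1, 3·y], [4·x, -3·z - 2·exp(y), -3·y - 1], [0, 1, -1]].
At the point, J = [[0.0000, -7.0000, -3.0000], [12.0000, 5.264241, 2.0000], [0.0000, 1.0000, -1.0000]] (det J = -120.0000).
Solving J·Δ = −F gives Δ = (-1.2862, 1.4000, -2.6000).
Then the next iterate is (x, y, z)₁ = (1.7138, 0.4000, -4.6000).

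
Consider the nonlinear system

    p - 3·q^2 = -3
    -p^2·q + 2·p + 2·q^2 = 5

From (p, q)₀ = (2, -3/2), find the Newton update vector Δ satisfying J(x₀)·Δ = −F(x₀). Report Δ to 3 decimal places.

At (2, -3/2): F = (-1.750, 9.500).
Jacobian J = [[1, -6·q], [-2·p·q + 2, -p^2 + 4·q]].
At the point, J = [[1.000, 9.000], [8.000, -10.000]] (det J = -82.000).
Solving J·Δ = −F gives Δ = (-0.829, 0.287).

(-0.829, 0.287)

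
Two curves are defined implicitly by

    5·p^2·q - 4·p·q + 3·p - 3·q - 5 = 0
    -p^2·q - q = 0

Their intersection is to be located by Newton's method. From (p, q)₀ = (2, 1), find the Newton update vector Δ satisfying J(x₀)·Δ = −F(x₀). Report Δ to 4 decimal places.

(-0.0847, -0.9322)

At (2, 1): F = (10.0000, -5.0000).
Jacobian J = [[10·p·q - 4·q + 3, 5·p^2 - 4·p - 3], [-2·p·q, -p^2 - 1]].
At the point, J = [[19.0000, 9.0000], [-4.0000, -5.0000]] (det J = -59.0000).
Solving J·Δ = −F gives Δ = (-0.0847, -0.9322).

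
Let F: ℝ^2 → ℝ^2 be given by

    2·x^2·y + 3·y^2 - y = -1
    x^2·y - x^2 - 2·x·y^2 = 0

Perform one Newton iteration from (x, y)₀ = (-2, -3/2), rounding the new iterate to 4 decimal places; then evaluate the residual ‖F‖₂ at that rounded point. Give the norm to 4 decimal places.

At (-2, -3/2): F = (-2.7500, -1.0000).
Jacobian J = [[4·x·y, 2·x^2 + 6·y - 1], [2·x·y - 2·x - 2·y^2, x^2 - 4·x·y]].
At the point, J = [[12.0000, -2.0000], [5.5000, -8.0000]] (det J = -85.0000).
Solving J·Δ = −F gives Δ = (0.2353, 0.0368).
Then the next iterate is (x, y)₁ = (-1.7647, -1.4632).
Re-evaluating at (-1.7647, -1.4632): F = (-0.227233, -0.114530), so ‖F‖₂ = 0.2545.

0.2545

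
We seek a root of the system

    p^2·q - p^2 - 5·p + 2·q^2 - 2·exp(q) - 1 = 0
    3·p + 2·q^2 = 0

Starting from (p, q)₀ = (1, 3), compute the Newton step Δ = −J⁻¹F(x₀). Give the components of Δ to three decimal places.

(-3.691, -0.827)

At (1, 3): F = (-26.17107, 21.000).
Jacobian J = [[2·p·q - 2·p - 5, p^2 + 4·q - 2·exp(q)], [3, 4·q]].
At the point, J = [[-1.000, -27.17107], [3.000, 12.000]] (det J = 69.51322).
Solving J·Δ = −F gives Δ = (-3.691, -0.827).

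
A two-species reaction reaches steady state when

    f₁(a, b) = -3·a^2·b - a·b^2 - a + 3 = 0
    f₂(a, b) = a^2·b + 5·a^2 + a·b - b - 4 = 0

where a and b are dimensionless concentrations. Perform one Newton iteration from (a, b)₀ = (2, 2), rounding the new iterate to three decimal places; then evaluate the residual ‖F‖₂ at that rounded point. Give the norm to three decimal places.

10.099

At (2, 2): F = (-31.000, 26.000).
Jacobian J = [[-6·a·b - b^2 - 1, -3·a^2 - 2·a·b], [2·a·b + 10·a + b, a^2 + a - 1]].
At the point, J = [[-29.000, -20.000], [30.000, 5.000]] (det J = 455.000).
Solving J·Δ = −F gives Δ = (-0.802, -0.387).
Then the next iterate is (a, b)₁ = (1.198, 1.613).
Re-evaluating at (1.198, 1.613): F = (-8.25987, 5.81038), so ‖F‖₂ = 10.099.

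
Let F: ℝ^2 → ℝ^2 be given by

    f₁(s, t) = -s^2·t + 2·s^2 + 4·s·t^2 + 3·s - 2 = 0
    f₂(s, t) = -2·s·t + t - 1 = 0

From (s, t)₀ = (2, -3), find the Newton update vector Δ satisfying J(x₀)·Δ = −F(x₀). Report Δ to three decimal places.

At (2, -3): F = (96.000, 8.000).
Jacobian J = [[-2·s·t + 4·s + 4·t^2 + 3, -s^2 + 8·s·t], [-2·t, -2·s + 1]].
At the point, J = [[59.000, -52.000], [6.000, -3.000]] (det J = 135.000).
Solving J·Δ = −F gives Δ = (-0.948, 0.770).

(-0.948, 0.770)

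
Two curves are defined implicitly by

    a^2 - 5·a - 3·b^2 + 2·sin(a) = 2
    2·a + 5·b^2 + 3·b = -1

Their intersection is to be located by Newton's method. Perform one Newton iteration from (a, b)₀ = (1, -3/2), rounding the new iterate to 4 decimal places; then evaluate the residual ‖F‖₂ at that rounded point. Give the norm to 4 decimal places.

At (1, -3/2): F = (-11.067058, 9.7500).
Jacobian J = [[2·a + 2·cos(a) - 5, -6·b], [2, 10·b + 3]].
At the point, J = [[-1.919395, 9.0000], [2.0000, -12.0000]] (det J = 5.032745).
Solving J·Δ = −F gives Δ = (-8.9523, -0.6796).
Then the next iterate is (a, b)₁ = (-7.9523, -2.1796).
Re-evaluating at (-7.9523, -2.1796): F = (84.758266, 2.309881), so ‖F‖₂ = 84.7897.

84.7897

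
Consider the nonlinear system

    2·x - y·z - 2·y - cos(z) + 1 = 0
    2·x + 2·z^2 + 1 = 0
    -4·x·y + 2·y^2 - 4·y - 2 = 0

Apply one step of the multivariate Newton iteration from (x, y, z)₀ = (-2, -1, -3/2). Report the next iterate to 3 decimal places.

At (-2, -1, -3/2): F = (-2.57074, 1.500, -4.000).
Jacobian J = [[2, -z - 2, -y + sin(z)], [2, 0, 4·z], [-4·y, -4·x + 4·y - 4, 0]].
At the point, J = [[2.000, -0.500, 0.00251], [2.000, 0.000, -6.000], [4.000, 0.000, 0.000]] (det J = 12.000).
Solving J·Δ = −F gives Δ = (1.000, -1.139, 0.583).
Then the next iterate is (x, y, z)₁ = (-1.000, -2.139, -0.917).

(-1.000, -2.139, -0.917)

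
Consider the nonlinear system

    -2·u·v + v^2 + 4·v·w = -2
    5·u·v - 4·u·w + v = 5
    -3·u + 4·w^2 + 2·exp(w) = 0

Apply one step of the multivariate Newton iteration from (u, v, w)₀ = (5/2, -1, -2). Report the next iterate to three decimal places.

(1.375, -0.289, -1.228)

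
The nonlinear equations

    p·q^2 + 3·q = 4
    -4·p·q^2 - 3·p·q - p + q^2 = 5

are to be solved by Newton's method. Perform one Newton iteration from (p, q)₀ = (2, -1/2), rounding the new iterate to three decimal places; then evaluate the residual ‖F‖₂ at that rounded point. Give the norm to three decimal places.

93.860

At (2, -1/2): F = (-5.000, -5.750).
Jacobian J = [[q^2, 2·p·q + 3], [-4·q^2 - 3·q - 1, -8·p·q - 3·p + 2·q]].
At the point, J = [[0.250, 1.000], [-0.500, 1.000]] (det J = 0.750).
Solving J·Δ = −F gives Δ = (-1.000, 5.250).
Then the next iterate is (p, q)₁ = (1.000, 4.750).
Re-evaluating at (1.000, 4.750): F = (32.81250, -87.93750), so ‖F‖₂ = 93.860.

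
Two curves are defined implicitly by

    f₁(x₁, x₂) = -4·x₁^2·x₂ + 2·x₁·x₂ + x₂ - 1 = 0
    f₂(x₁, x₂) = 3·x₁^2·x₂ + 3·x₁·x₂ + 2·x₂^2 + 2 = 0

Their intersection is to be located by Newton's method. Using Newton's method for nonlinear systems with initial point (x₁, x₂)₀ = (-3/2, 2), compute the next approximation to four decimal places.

At (-3/2, 2): F = (-23.0000, 14.5000).
Jacobian J = [[-8·x₁·x₂ + 2·x₂, -4·x₁^2 + 2·x₁ + 1], [6·x₁·x₂ + 3·x₂, 3·x₁^2 + 3·x₁ + 4·x₂]].
At the point, J = [[28.0000, -11.0000], [-12.0000, 10.2500]] (det J = 155.0000).
Solving J·Δ = −F gives Δ = (0.4919, -0.8387).
Then the next iterate is (x₁, x₂)₁ = (-1.0081, 1.1613).

(-1.0081, 1.1613)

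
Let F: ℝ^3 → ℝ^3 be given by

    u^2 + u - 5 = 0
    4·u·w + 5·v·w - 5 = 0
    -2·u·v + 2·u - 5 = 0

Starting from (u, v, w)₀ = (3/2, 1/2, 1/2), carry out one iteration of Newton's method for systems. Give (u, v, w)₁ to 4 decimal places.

(1.8125, -0.5625, 0.8272)

At (3/2, 1/2, 1/2): F = (-1.2500, -0.7500, -3.5000).
Jacobian J = [[2·u + 1, 0, 0], [4·w, 5·w, 4·u + 5·v], [-2·v + 2, -2·u, 0]].
At the point, J = [[4.0000, 0.0000, 0.0000], [2.0000, 2.5000, 8.5000], [1.0000, -3.0000, 0.0000]] (det J = 102.0000).
Solving J·Δ = −F gives Δ = (0.3125, -1.0625, 0.3272).
Then the next iterate is (u, v, w)₁ = (1.8125, -0.5625, 0.8272).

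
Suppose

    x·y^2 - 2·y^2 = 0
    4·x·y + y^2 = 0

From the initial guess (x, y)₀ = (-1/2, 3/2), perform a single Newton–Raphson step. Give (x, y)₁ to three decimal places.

(-0.262, 0.821)

At (-1/2, 3/2): F = (-5.625, -0.750).
Jacobian J = [[y^2, 2·x·y - 4·y], [4·y, 4·x + 2·y]].
At the point, J = [[2.250, -7.500], [6.000, 1.000]] (det J = 47.250).
Solving J·Δ = −F gives Δ = (0.238, -0.679).
Then the next iterate is (x, y)₁ = (-0.262, 0.821).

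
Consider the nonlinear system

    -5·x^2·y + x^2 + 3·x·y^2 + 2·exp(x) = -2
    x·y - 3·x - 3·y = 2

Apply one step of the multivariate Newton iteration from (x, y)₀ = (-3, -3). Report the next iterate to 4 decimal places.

At (-3, -3): F = (65.099574, 25.0000).
Jacobian J = [[-10·x·y + 2·x + 3·y^2 + 2·exp(x), -5·x^2 + 6·x·y], [y - 3, x - 3]].
At the point, J = [[-68.900426, 9.0000], [-6.0000, -6.0000]] (det J = 467.402555).
Solving J·Δ = −F gives Δ = (1.3171, 2.8496).
Then the next iterate is (x, y)₁ = (-1.6829, -0.1504).

(-1.6829, -0.1504)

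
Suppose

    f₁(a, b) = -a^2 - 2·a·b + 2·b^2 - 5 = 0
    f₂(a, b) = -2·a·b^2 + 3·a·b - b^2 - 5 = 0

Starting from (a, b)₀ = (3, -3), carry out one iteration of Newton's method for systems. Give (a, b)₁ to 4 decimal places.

At (3, -3): F = (22.0000, -95.0000).
Jacobian J = [[-2·a - 2·b, -2·a + 4·b], [-2·b^2 + 3·b, -4·a·b + 3·a - 2·b]].
At the point, J = [[0.0000, -18.0000], [-27.0000, 51.0000]] (det J = -486.0000).
Solving J·Δ = −F gives Δ = (-1.2099, 1.2222).
Then the next iterate is (a, b)₁ = (1.7901, -1.7778).

(1.7901, -1.7778)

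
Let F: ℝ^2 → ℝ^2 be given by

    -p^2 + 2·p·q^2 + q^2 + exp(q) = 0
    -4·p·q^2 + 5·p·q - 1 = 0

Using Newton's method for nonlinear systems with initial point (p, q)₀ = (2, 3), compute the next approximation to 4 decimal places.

(2.3224, 1.6903)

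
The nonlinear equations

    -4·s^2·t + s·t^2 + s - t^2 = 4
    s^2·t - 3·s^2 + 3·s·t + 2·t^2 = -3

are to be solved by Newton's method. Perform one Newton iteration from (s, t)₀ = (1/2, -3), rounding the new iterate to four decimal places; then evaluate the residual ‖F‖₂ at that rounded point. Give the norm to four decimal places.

4.3973

At (1/2, -3): F = (-5.0000, 15.0000).
Jacobian J = [[-8·s·t + t^2 + 1, -4·s^2 + 2·s·t - 2·t], [2·s·t - 6·s + 3·t, s^2 + 3·s + 4·t]].
At the point, J = [[22.0000, 2.0000], [-15.0000, -10.2500]] (det J = -195.5000).
Solving J·Δ = −F gives Δ = (0.1087, 1.3043).
Then the next iterate is (s, t)₁ = (0.6087, -1.6957).
Re-evaluating at (0.6087, -1.6957): F = (-2.003310, 3.914449), so ‖F‖₂ = 4.3973.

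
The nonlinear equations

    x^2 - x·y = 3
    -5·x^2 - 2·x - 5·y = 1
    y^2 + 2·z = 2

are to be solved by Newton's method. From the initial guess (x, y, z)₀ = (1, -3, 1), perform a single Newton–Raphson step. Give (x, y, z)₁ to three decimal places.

At (1, -3, 1): F = (1.000, 7.000, 9.000).
Jacobian J = [[2·x - y, -x, 0], [-10·x - 2, -5, 0], [0, 2·y, 2]].
At the point, J = [[5.000, -1.000, 0.000], [-12.000, -5.000, 0.000], [0.000, -6.000, 2.000]] (det J = -74.000).
Solving J·Δ = −F gives Δ = (0.054, 1.270, -0.689).
Then the next iterate is (x, y, z)₁ = (1.054, -1.730, 0.311).

(1.054, -1.730, 0.311)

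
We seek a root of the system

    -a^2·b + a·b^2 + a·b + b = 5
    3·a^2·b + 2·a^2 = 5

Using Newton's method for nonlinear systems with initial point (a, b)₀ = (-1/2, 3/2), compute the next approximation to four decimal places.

(-2.5373, -11.6567)

At (-1/2, 3/2): F = (-5.7500, -3.3750).
Jacobian J = [[-2·a·b + b^2 + b, -a^2 + 2·a·b + a + 1], [6·a·b + 4·a, 3·a^2]].
At the point, J = [[5.2500, -1.2500], [-6.5000, 0.7500]] (det J = -4.1875).
Solving J·Δ = −F gives Δ = (-2.0373, -13.1567).
Then the next iterate is (a, b)₁ = (-2.5373, -11.6567).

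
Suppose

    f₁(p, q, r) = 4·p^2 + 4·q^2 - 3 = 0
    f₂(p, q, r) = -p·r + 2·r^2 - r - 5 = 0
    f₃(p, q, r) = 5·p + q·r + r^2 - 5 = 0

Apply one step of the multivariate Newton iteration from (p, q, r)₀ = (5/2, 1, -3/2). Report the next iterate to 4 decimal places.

(1.0624, 1.3440, -1.2270)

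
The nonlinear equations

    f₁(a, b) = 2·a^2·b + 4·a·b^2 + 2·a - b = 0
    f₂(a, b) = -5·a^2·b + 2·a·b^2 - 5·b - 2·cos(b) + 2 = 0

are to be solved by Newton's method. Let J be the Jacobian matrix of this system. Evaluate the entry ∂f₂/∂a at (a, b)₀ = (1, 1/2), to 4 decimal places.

-4.5000

∂f₂/∂a = -10·a·b + 2·b^2.
At (1, 1/2) this is -4.5000.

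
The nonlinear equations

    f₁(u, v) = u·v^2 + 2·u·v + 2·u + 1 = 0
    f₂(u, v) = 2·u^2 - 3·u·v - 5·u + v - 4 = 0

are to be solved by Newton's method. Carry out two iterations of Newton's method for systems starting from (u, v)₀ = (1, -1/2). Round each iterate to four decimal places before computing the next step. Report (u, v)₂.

(1.5727, -1.7688)

At (1, -1/2): F = (2.2500, -6.0000).
Jacobian J = [[v^2 + 2·v + 2, 2·u·v + 2·u], [4·u - 3·v - 5, -3·u + 1]].
At the point, J = [[1.2500, 1.0000], [0.5000, -2.0000]] (det J = -3.0000).
Solving J·Δ = −F gives Δ = (0.5000, -2.8750).
Then the next iterate is (u, v)₁ = (1.5000, -3.3750).
Round to (1.5000, -3.3750) and repeat: F = (10.960938, 4.8125), J = [[6.640625, -7.1250], [11.1250, -3.5000]].
Δ = (0.0727, 1.6062), so (u, v)₂ = (1.5727, -1.7688).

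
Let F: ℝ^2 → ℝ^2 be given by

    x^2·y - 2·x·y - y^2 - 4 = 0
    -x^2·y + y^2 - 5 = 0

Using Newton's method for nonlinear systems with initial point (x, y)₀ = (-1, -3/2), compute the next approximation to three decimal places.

(7.417, -8.125)

At (-1, -3/2): F = (-10.750, -1.250).
Jacobian J = [[2·x·y - 2·y, x^2 - 2·x - 2·y], [-2·x·y, -x^2 + 2·y]].
At the point, J = [[6.000, 6.000], [-3.000, -4.000]] (det J = -6.000).
Solving J·Δ = −F gives Δ = (8.417, -6.625).
Then the next iterate is (x, y)₁ = (7.417, -8.125).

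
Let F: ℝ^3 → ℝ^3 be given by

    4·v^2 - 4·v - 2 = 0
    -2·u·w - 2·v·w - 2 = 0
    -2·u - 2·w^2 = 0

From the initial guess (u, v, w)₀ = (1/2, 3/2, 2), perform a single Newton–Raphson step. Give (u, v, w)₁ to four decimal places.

(-1.1667, 1.3750, 1.2917)

At (1/2, 3/2, 2): F = (1.0000, -10.0000, -9.0000).
Jacobian J = [[0, 8·v - 4, 0], [-2·w, -2·w, -2·u - 2·v], [-2, 0, -4·w]].
At the point, J = [[0.0000, 8.0000, 0.0000], [-4.0000, -4.0000, -4.0000], [-2.0000, 0.0000, -8.0000]] (det J = -192.0000).
Solving J·Δ = −F gives Δ = (-1.6667, -0.1250, -0.7083).
Then the next iterate is (u, v, w)₁ = (-1.1667, 1.3750, 1.2917).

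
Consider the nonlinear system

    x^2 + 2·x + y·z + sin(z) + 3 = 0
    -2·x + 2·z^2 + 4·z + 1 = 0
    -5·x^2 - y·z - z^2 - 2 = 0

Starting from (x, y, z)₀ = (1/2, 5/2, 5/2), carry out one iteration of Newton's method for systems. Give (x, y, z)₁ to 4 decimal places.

(2.1515, -2.9894, 1.1288)

At (1/2, 5/2, 5/2): F = (11.098472, 22.5000, -15.7500).
Jacobian J = [[2·x + 2, z, y + cos(z)], [-2, 0, 4·z + 4], [-10·x, -z, -y - 2·z]].
At the point, J = [[3.0000, 2.5000, 1.698856], [-2.0000, 0.0000, 14.0000], [-5.0000, -2.5000, -7.5000]] (det J = -99.005718).
Solving J·Δ = −F gives Δ = (1.6515, -5.4894, -1.3712).
Then the next iterate is (x, y, z)₁ = (2.1515, -2.9894, 1.1288).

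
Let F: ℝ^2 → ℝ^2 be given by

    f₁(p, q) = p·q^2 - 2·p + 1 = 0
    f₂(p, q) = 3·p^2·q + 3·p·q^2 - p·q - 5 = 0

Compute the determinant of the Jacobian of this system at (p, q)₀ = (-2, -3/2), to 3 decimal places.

J = [[q^2 - 2, 2·p·q], [6·p·q + 3·q^2 - q, 3·p^2 + 6·p·q - p]].
At the point, J = [[0.250, 6.000], [26.250, 32.000]].
det J = -149.500.

-149.500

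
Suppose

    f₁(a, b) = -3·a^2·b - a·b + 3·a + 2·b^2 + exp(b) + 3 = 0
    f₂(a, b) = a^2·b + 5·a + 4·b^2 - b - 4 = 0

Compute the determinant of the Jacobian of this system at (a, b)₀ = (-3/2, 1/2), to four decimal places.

42.3545

J = [[-6·a·b - b + 3, -3·a^2 - a + 4·b + exp(b)], [2·a·b + 5, a^2 + 8·b - 1]].
At the point, J = [[7.0000, -1.601279], [3.5000, 5.2500]].
det J = 42.3545.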